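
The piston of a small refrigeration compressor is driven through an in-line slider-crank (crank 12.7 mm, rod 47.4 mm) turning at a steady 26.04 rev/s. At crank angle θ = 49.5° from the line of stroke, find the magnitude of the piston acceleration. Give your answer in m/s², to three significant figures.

ω = 2π·26 = 163.6 rad/s
x(θ) = r cosθ + √(L² − r² sin²θ); with ω constant, a = ω²·d²x/dθ².
d²x/dθ² = −r cosθ − r²(cos2θ)/√u − r⁴ sin²2θ/(4u^{3/2}),  u = L² − r² sin²θ = 0.0021535 m².
Substituting r = 0.0127 m, L = 0.0474 m, θ = 49.5°: d²x/dθ² = -0.0077678 m.
a = ω²·d²x/dθ² = (163.6)²·(-0.0077678) = -207.94 m/s²;  |a| = 207.94 m/s².

208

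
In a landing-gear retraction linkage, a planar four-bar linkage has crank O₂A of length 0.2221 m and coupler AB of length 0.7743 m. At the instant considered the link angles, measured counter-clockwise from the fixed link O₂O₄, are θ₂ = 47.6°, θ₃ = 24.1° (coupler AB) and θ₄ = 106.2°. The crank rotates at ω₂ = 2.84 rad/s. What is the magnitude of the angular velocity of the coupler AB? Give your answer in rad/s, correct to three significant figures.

ω₂ = 2.84 rad/s
Differentiating the loop-closure r₂e^{iθ₂}+r₃e^{iθ₃}=r₁+r₄e^{iθ₄} gives r₂ω₂e^{iθ₂}+r₃ω₃e^{iθ₃}=r₄ω₄e^{iθ₄}.
Eliminating the other unknown: ω₃ = r₂ω₂ sin(θ₄−θ₂) / [r₃ sin(θ₃−θ₄)].
Numerator sine = +0.85355; denominator sine = -0.99051.
Result = 0.2221·2.84·(+0.85355) / (0.7743·(-0.99051)) = -0.70199 rad/s; magnitude 0.70199 rad/s.

0.702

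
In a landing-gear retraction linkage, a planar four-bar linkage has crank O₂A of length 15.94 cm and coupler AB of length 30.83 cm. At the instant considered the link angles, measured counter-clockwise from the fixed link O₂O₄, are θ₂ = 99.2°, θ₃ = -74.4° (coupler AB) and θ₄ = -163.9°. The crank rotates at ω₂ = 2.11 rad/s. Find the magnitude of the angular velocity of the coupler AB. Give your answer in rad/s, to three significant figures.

ω₂ = 2.11 rad/s
Differentiating the loop-closure r₂e^{iθ₂}+r₃e^{iθ₃}=r₁+r₄e^{iθ₄} gives r₂ω₂e^{iθ₂}+r₃ω₃e^{iθ₃}=r₄ω₄e^{iθ₄}.
Eliminating the other unknown: ω₃ = r₂ω₂ sin(θ₄−θ₂) / [r₃ sin(θ₃−θ₄)].
Numerator sine = +0.99276; denominator sine = +0.99996.
Result = 0.1594·2.11·(+0.99276) / (0.3083·(+0.99996)) = +1.0831 rad/s; magnitude 1.0831 rad/s.

1.08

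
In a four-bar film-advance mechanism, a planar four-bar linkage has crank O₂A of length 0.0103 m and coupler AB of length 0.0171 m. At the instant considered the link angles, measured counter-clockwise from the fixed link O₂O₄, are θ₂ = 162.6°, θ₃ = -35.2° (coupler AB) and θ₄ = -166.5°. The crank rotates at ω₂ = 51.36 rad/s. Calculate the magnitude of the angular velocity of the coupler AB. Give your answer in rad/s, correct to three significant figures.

ω₂ = 51.36 rad/s
Differentiating the loop-closure r₂e^{iθ₂}+r₃e^{iθ₃}=r₁+r₄e^{iθ₄} gives r₂ω₂e^{iθ₂}+r₃ω₃e^{iθ₃}=r₄ω₄e^{iθ₄}.
Eliminating the other unknown: ω₃ = r₂ω₂ sin(θ₄−θ₂) / [r₃ sin(θ₃−θ₄)].
Numerator sine = +0.51354; denominator sine = +0.75126.
Result = 0.0103·51.36·(+0.51354) / (0.0171·(+0.75126)) = +21.147 rad/s; magnitude 21.147 rad/s.

21.1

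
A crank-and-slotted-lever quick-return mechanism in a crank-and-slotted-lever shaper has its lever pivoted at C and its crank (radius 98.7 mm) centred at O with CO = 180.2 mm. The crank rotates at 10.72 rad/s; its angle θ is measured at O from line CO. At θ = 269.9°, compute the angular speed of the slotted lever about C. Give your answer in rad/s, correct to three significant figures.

2.47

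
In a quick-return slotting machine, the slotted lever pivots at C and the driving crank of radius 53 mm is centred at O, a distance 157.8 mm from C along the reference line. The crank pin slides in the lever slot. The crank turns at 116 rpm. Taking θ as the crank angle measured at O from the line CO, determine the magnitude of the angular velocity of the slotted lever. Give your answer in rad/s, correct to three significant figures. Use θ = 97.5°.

ω = 12.15 rad/s (from 116 rpm).
Crank pin A relative to C: A = (d + r cosθ, r sinθ); lever angle φ = atan2(r sinθ, d + r cosθ).
Differentiating tanφ: φ̇ = rω(d cosθ + r)/(d² + r² + 2dr cosθ).
d² + r² + 2dr cosθ = |CA|² = 0.0255266 m²;  d cosθ + r = +0.032403 m.
|ω_lever| = |0.053·12.15·+0.032403| / 0.0255266 = 0.81725 rad/s.

0.817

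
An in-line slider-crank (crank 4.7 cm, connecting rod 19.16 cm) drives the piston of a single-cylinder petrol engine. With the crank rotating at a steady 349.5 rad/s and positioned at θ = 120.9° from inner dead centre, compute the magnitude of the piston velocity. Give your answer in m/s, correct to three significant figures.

ω = 349.5 rad/s
For an in-line slider-crank, x = r cosθ + √(L² − r² sin²θ), so v = −rω sinθ·[1 + r cosθ/√(L² − r² sin²θ)].
With r = 0.047 m, L = 0.1916 m, θ = 120.9°: √(L² − r² sin²θ) = 0.18731 m.
v = −0.047·349.5·0.85806·[1 + 0.047·-0.51354/0.18731] = -12.279 m/s.
|v| = 12.279 m/s.

12.3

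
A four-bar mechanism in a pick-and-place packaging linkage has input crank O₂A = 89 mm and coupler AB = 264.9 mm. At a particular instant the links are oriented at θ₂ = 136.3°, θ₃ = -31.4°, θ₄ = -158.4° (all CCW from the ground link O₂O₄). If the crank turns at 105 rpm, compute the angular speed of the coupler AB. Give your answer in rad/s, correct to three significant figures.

ω₂ = 11 rad/s (from 105 rpm).
Differentiating the loop-closure r₂e^{iθ₂}+r₃e^{iθ₃}=r₁+r₄e^{iθ₄} gives r₂ω₂e^{iθ₂}+r₃ω₃e^{iθ₃}=r₄ω₄e^{iθ₄}.
Eliminating the other unknown: ω₃ = r₂ω₂ sin(θ₄−θ₂) / [r₃ sin(θ₃−θ₄)].
Numerator sine = +0.90851; denominator sine = +0.79864.
Result = 0.089·11·(+0.90851) / (0.2649·(+0.79864)) = +4.2025 rad/s; magnitude 4.2025 rad/s.

4.20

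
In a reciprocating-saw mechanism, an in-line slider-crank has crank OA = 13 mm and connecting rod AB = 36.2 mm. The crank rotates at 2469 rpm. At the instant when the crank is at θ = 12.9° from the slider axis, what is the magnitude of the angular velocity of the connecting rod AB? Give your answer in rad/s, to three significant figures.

90.8

ω = 258.6 rad/s (converted from 2469 rpm).
The rod makes angle φ with the slider axis where L sinφ = r sinθ; differentiating, L cosφ·φ̇ = r ω cosθ.
L cosφ = √(L² − r² sin²θ) = 0.036083 m.
|ω_rod| = r ω |cosθ| / √(L² − r² sin²θ) = 0.013·258.6·0.97476/0.036083 = 90.799 rad/s.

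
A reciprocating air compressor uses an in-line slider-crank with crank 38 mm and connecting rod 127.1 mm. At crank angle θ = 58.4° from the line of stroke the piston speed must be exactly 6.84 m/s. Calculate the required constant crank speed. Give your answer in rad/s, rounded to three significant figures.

For an in-line slider-crank, |v_piston| = rω|sinθ|·[1 + r cosθ/√(L² − r² sin²θ)].
With r = 0.038 m, L = 0.1271 m, θ = 58.4°: the bracketed kinematic factor |dx/dθ| = 0.037609 m.
ω = v/|dx/dθ| = 6.84/0.037609 = 181.87 rad/s.

182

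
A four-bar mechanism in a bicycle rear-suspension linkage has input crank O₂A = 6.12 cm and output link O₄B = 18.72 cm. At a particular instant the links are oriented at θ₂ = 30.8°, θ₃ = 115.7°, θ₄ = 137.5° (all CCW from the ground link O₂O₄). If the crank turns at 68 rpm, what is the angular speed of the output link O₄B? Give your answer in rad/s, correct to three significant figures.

ω₂ = 7.121 rad/s (from 68 rpm).
Differentiating the loop-closure r₂e^{iθ₂}+r₃e^{iθ₃}=r₁+r₄e^{iθ₄} gives r₂ω₂e^{iθ₂}+r₃ω₃e^{iθ₃}=r₄ω₄e^{iθ₄}.
Eliminating the other unknown: ω₄ = r₂ω₂ sin(θ₂−θ₃) / [r₄ sin(θ₄−θ₃)].
Numerator sine = -0.99604; denominator sine = +0.37137.
Result = 0.0612·7.121·(-0.99604) / (0.1872·(+0.37137)) = -6.2439 rad/s; magnitude 6.2439 rad/s.

6.24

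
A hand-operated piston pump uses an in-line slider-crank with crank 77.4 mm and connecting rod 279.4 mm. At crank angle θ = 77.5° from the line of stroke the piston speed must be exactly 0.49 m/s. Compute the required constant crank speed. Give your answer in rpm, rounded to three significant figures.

58.3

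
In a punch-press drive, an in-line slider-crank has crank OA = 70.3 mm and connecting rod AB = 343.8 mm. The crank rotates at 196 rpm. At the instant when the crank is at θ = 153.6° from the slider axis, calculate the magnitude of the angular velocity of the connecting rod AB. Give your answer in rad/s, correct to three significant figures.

3.77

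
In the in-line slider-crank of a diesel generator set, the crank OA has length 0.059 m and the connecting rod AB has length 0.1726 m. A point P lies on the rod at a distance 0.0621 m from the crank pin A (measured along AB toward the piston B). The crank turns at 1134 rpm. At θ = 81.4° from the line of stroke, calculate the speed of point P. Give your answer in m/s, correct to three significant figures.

7.09

ω = 118.8 rad/s.  Crank-pin speed |V_A| = rω = 7.0064 m/s, perpendicular to OA.
Rod angle: sinφ = −(r/L) sinθ ⇒ φ = -19.754°; ω_rod = −rω cosθ/√(L²−r²sin²θ) = -6.4497 rad/s.
V_P = V_A + ω_rod × AP, with AP = 0.0621 m along the rod.
Components: V_Px = −rω sinθ − a·ω_rod·sinφ = -7.063 m/s;  V_Py = rω cosθ + a·ω_rod·cosφ = +0.67075 m/s.
|V_P| = √(V_Px² + V_Py²) = 7.0948 m/s.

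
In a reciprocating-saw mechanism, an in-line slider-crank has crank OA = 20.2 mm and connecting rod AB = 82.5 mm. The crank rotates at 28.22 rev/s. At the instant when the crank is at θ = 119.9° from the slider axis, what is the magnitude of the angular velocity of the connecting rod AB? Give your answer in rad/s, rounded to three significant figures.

ω = 177.3 rad/s (converted from 28.22 rev/s).
The rod makes angle φ with the slider axis where L sinφ = r sinθ; differentiating, L cosφ·φ̇ = r ω cosθ.
L cosφ = √(L² − r² sin²θ) = 0.08062 m.
|ω_rod| = r ω |cosθ| / √(L² − r² sin²θ) = 0.0202·177.3·0.49849/0.08062 = 22.146 rad/s.

22.1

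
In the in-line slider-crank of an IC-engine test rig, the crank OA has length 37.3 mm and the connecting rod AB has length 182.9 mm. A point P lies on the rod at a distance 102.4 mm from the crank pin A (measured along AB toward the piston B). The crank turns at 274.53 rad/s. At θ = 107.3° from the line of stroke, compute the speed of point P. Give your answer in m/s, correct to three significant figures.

ω = 274.5 rad/s.  Crank-pin speed |V_A| = rω = 10.24 m/s, perpendicular to OA.
Rod angle: sinφ = −(r/L) sinθ ⇒ φ = -11.228°; ω_rod = −rω cosθ/√(L²−r²sin²θ) = +16.974 rad/s.
V_P = V_A + ω_rod × AP, with AP = 0.1024 m along the rod.
Components: V_Px = −rω sinθ − a·ω_rod·sinφ = -9.4383 m/s;  V_Py = rω cosθ + a·ω_rod·cosφ = -1.3402 m/s.
|V_P| = √(V_Px² + V_Py²) = 9.533 m/s.

9.53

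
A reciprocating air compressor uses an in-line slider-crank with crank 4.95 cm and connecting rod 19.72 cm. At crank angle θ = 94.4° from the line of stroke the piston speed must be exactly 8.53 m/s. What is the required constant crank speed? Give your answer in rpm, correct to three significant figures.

1680

For an in-line slider-crank, |v_piston| = rω|sinθ|·[1 + r cosθ/√(L² − r² sin²θ)].
With r = 0.0495 m, L = 0.1972 m, θ = 94.4°: the bracketed kinematic factor |dx/dθ| = 0.048372 m.
ω = v/|dx/dθ| = 8.53/0.048372 = 176.34 rad/s.
N = 60ω/(2π) = 1683.9 rpm.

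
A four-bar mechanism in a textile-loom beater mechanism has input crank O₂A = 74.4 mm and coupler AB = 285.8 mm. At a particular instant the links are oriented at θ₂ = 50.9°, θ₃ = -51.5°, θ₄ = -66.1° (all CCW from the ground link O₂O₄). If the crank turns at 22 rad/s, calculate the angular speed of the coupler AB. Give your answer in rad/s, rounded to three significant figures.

20.2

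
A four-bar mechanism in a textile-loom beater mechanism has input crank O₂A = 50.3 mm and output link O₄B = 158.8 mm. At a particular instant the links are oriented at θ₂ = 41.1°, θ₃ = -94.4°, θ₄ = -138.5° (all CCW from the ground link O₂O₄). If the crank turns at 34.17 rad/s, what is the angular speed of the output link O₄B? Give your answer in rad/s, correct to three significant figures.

10.9

ω₂ = 34.17 rad/s
Differentiating the loop-closure r₂e^{iθ₂}+r₃e^{iθ₃}=r₁+r₄e^{iθ₄} gives r₂ω₂e^{iθ₂}+r₃ω₃e^{iθ₃}=r₄ω₄e^{iθ₄}.
Eliminating the other unknown: ω₄ = r₂ω₂ sin(θ₂−θ₃) / [r₄ sin(θ₄−θ₃)].
Numerator sine = +0.70091; denominator sine = -0.69591.
Result = 0.0503·34.17·(+0.70091) / (0.1588·(-0.69591)) = -10.901 rad/s; magnitude 10.901 rad/s.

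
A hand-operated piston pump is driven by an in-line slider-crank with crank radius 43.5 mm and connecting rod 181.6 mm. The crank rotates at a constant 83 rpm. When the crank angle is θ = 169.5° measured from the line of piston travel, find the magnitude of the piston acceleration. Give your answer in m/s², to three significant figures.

ω = 2π·83/60 = 8.692 rad/s
x(θ) = r cosθ + √(L² − r² sin²θ); with ω constant, a = ω²·d²x/dθ².
d²x/dθ² = −r cosθ − r²(cos2θ)/√u − r⁴ sin²2θ/(4u^{3/2}),  u = L² − r² sin²θ = 0.0329157 m².
Substituting r = 0.0435 m, L = 0.1816 m, θ = 169.5°: d²x/dθ² = +0.033015 m.
a = ω²·d²x/dθ² = (8.692)²·(+0.033015) = +2.4942 m/s²;  |a| = 2.4942 m/s².

2.49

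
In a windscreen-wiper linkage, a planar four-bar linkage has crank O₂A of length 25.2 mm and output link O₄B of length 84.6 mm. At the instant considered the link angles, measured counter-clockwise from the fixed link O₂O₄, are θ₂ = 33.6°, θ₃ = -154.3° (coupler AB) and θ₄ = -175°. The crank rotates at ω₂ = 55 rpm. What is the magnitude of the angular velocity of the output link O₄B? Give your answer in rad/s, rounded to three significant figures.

ω₂ = 5.76 rad/s (from 55 rpm).
Differentiating the loop-closure r₂e^{iθ₂}+r₃e^{iθ₃}=r₁+r₄e^{iθ₄} gives r₂ω₂e^{iθ₂}+r₃ω₃e^{iθ₃}=r₄ω₄e^{iθ₄}.
Eliminating the other unknown: ω₄ = r₂ω₂ sin(θ₂−θ₃) / [r₄ sin(θ₄−θ₃)].
Numerator sine = -0.13744; denominator sine = -0.35347.
Result = 0.0252·5.76·(-0.13744) / (0.0846·(-0.35347)) = +0.6671 rad/s; magnitude 0.6671 rad/s.

0.667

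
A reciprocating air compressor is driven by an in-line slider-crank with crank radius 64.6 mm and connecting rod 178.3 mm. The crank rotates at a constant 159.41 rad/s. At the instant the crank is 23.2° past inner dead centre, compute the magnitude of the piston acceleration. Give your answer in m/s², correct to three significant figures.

1930

ω = 159.4 rad/s
x(θ) = r cosθ + √(L² − r² sin²θ); with ω constant, a = ω²·d²x/dθ².
d²x/dθ² = −r cosθ − r²(cos2θ)/√u − r⁴ sin²2θ/(4u^{3/2}),  u = L² − r² sin²θ = 0.0311433 m².
Substituting r = 0.0646 m, L = 0.1783 m, θ = 23.2°: d²x/dθ² = -0.076099 m.
a = ω²·d²x/dθ² = (159.4)²·(-0.076099) = -1933.8 m/s²;  |a| = 1933.8 m/s².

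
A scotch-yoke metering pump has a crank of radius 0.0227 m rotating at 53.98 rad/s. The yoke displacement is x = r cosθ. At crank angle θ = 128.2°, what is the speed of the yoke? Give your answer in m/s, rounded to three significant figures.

ω = 53.98 rad/s
x = r cosθ ⇒ ẋ = −rω sinθ.
|v| = rω|sinθ| = 0.0227·53.98·|sin 128.2°| = 0.96295 m/s.

0.963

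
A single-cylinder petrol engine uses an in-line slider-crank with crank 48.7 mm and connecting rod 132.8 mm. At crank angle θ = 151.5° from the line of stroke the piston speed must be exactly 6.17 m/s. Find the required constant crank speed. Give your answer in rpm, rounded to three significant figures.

3770

For an in-line slider-crank, |v_piston| = rω|sinθ|·[1 + r cosθ/√(L² − r² sin²θ)].
With r = 0.0487 m, L = 0.1328 m, θ = 151.5°: the bracketed kinematic factor |dx/dθ| = 0.015631 m.
ω = v/|dx/dθ| = 6.17/0.015631 = 394.72 rad/s.
N = 60ω/(2π) = 3769.3 rpm.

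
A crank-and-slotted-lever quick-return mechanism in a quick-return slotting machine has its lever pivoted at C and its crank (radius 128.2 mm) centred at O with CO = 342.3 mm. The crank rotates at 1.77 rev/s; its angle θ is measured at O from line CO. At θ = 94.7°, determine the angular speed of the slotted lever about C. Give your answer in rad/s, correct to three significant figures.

ω = 11.12 rad/s (from 1.77 rev/s).
Crank pin A relative to C: A = (d + r cosθ, r sinθ); lever angle φ = atan2(r sinθ, d + r cosθ).
Differentiating tanφ: φ̇ = rω(d cosθ + r)/(d² + r² + 2dr cosθ).
d² + r² + 2dr cosθ = |CA|² = 0.126413 m²;  d cosθ + r = +0.10015 m.
|ω_lever| = |0.1282·11.12·+0.10015| / 0.126413 = 1.1296 rad/s.

1.13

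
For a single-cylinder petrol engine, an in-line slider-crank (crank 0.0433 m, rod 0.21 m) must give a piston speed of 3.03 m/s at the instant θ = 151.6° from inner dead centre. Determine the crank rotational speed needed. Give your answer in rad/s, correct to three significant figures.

180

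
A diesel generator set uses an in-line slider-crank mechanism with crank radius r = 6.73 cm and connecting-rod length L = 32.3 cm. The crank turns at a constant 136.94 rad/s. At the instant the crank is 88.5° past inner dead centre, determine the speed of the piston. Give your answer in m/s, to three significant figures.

ω = 136.9 rad/s
For an in-line slider-crank, x = r cosθ + √(L² − r² sin²θ), so v = −rω sinθ·[1 + r cosθ/√(L² − r² sin²θ)].
With r = 0.0673 m, L = 0.323 m, θ = 88.5°: √(L² − r² sin²θ) = 0.31592 m.
v = −0.0673·136.9·0.99966·[1 + 0.0673·0.02618/0.31592] = -9.2643 m/s.
|v| = 9.2643 m/s.

9.26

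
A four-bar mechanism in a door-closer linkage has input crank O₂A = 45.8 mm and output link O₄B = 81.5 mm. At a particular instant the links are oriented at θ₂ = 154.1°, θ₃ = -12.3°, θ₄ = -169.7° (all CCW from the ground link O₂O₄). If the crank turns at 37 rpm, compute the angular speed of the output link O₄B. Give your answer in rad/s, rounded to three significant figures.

ω₂ = 3.875 rad/s (from 37 rpm).
Differentiating the loop-closure r₂e^{iθ₂}+r₃e^{iθ₃}=r₁+r₄e^{iθ₄} gives r₂ω₂e^{iθ₂}+r₃ω₃e^{iθ₃}=r₄ω₄e^{iθ₄}.
Eliminating the other unknown: ω₄ = r₂ω₂ sin(θ₂−θ₃) / [r₄ sin(θ₄−θ₃)].
Numerator sine = +0.23514; denominator sine = -0.38430.
Result = 0.0458·3.875·(+0.23514) / (0.0815·(-0.38430)) = -1.3323 rad/s; magnitude 1.3323 rad/s.

1.33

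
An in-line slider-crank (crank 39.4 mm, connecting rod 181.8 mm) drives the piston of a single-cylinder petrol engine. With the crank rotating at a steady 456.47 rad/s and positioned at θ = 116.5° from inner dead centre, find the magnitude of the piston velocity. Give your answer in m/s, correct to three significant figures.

ω = 456.5 rad/s
For an in-line slider-crank, x = r cosθ + √(L² − r² sin²θ), so v = −rω sinθ·[1 + r cosθ/√(L² − r² sin²θ)].
With r = 0.0394 m, L = 0.1818 m, θ = 116.5°: √(L² − r² sin²θ) = 0.17835 m.
v = −0.0394·456.5·0.89493·[1 + 0.0394·-0.44620/0.17835] = -14.509 m/s.
|v| = 14.509 m/s.

14.5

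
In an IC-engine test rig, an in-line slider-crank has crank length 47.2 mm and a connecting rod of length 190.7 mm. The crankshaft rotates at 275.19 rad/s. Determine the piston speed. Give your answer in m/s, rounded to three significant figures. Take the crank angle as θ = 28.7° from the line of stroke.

7.60

ω = 275.2 rad/s
For an in-line slider-crank, x = r cosθ + √(L² − r² sin²θ), so v = −rω sinθ·[1 + r cosθ/√(L² − r² sin²θ)].
With r = 0.0472 m, L = 0.1907 m, θ = 28.7°: √(L² − r² sin²θ) = 0.18935 m.
v = −0.0472·275.2·0.48022·[1 + 0.0472·0.87715/0.18935] = -7.6015 m/s.
|v| = 7.6015 m/s.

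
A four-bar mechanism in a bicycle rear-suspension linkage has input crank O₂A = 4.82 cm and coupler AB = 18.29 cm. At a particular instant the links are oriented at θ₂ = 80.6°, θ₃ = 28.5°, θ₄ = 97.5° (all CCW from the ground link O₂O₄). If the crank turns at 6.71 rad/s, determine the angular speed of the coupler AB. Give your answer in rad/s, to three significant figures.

ω₂ = 6.71 rad/s
Differentiating the loop-closure r₂e^{iθ₂}+r₃e^{iθ₃}=r₁+r₄e^{iθ₄} gives r₂ω₂e^{iθ₂}+r₃ω₃e^{iθ₃}=r₄ω₄e^{iθ₄}.
Eliminating the other unknown: ω₃ = r₂ω₂ sin(θ₄−θ₂) / [r₃ sin(θ₃−θ₄)].
Numerator sine = +0.29070; denominator sine = -0.93358.
Result = 0.0482·6.71·(+0.29070) / (0.1829·(-0.93358)) = -0.55062 rad/s; magnitude 0.55062 rad/s.

0.551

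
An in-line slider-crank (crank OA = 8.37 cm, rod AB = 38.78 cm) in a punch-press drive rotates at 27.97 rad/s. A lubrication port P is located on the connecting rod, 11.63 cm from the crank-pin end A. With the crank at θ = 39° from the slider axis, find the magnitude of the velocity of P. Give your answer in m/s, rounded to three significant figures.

2.00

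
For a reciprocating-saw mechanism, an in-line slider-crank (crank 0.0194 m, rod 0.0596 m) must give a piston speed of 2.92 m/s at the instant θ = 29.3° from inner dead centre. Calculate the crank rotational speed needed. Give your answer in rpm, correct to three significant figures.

For an in-line slider-crank, |v_piston| = rω|sinθ|·[1 + r cosθ/√(L² − r² sin²θ)].
With r = 0.0194 m, L = 0.0596 m, θ = 29.3°: the bracketed kinematic factor |dx/dθ| = 0.012224 m.
ω = v/|dx/dθ| = 2.92/0.012224 = 238.88 rad/s.
N = 60ω/(2π) = 2281.1 rpm.

2280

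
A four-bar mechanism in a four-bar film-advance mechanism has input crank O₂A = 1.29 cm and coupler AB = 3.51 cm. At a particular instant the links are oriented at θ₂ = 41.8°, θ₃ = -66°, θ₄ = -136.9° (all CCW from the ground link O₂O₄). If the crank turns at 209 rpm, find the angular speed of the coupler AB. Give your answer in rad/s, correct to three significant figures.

ω₂ = 21.89 rad/s (from 209 rpm).
Differentiating the loop-closure r₂e^{iθ₂}+r₃e^{iθ₃}=r₁+r₄e^{iθ₄} gives r₂ω₂e^{iθ₂}+r₃ω₃e^{iθ₃}=r₄ω₄e^{iθ₄}.
Eliminating the other unknown: ω₃ = r₂ω₂ sin(θ₄−θ₂) / [r₃ sin(θ₃−θ₄)].
Numerator sine = -0.02269; denominator sine = +0.94495.
Result = 0.0129·21.89·(-0.02269) / (0.0351·(+0.94495)) = -0.19312 rad/s; magnitude 0.19312 rad/s.

0.193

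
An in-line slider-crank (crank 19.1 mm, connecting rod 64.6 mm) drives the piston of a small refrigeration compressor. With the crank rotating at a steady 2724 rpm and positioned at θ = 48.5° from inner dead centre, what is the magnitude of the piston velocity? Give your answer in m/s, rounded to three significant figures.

4.90

ω = 2π·2724/60 = 285.3 rad/s
For an in-line slider-crank, x = r cosθ + √(L² − r² sin²θ), so v = −rω sinθ·[1 + r cosθ/√(L² − r² sin²θ)].
With r = 0.0191 m, L = 0.0646 m, θ = 48.5°: √(L² − r² sin²θ) = 0.062996 m.
v = −0.0191·285.3·0.74896·[1 + 0.0191·0.66262/0.062996] = -4.9004 m/s.
|v| = 4.9004 m/s.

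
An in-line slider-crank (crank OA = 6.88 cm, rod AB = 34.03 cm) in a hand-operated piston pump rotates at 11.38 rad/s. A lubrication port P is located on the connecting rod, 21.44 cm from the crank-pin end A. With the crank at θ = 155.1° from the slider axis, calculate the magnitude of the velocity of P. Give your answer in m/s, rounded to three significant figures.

ω = 11.38 rad/s.  Crank-pin speed |V_A| = rω = 0.78294 m/s, perpendicular to OA.
Rod angle: sinφ = −(r/L) sinθ ⇒ φ = -4.883°; ω_rod = −rω cosθ/√(L²−r²sin²θ) = +2.0945 rad/s.
V_P = V_A + ω_rod × AP, with AP = 0.2144 m along the rod.
Components: V_Px = −rω sinθ − a·ω_rod·sinφ = -0.29142 m/s;  V_Py = rω cosθ + a·ω_rod·cosφ = -0.26274 m/s.
|V_P| = √(V_Px² + V_Py²) = 0.39238 m/s.

0.392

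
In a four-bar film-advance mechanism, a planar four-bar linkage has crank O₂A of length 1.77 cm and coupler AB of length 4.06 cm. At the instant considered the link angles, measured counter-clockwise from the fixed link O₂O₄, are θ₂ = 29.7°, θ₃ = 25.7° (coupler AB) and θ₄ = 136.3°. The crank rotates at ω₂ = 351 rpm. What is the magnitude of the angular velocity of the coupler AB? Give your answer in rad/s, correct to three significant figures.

ω₂ = 36.76 rad/s (from 351 rpm).
Differentiating the loop-closure r₂e^{iθ₂}+r₃e^{iθ₃}=r₁+r₄e^{iθ₄} gives r₂ω₂e^{iθ₂}+r₃ω₃e^{iθ₃}=r₄ω₄e^{iθ₄}.
Eliminating the other unknown: ω₃ = r₂ω₂ sin(θ₄−θ₂) / [r₃ sin(θ₃−θ₄)].
Numerator sine = +0.95832; denominator sine = -0.93606.
Result = 0.0177·36.76·(+0.95832) / (0.0406·(-0.93606)) = -16.406 rad/s; magnitude 16.406 rad/s.

16.4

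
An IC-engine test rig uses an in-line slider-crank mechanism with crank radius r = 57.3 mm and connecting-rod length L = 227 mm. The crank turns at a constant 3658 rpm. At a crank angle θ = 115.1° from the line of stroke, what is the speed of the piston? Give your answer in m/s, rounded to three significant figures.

17.7

ω = 2π·3658/60 = 383.1 rad/s
For an in-line slider-crank, x = r cosθ + √(L² − r² sin²θ), so v = −rω sinθ·[1 + r cosθ/√(L² − r² sin²θ)].
With r = 0.0573 m, L = 0.227 m, θ = 115.1°: √(L² − r² sin²θ) = 0.22099 m.
v = −0.0573·383.1·0.90557·[1 + 0.0573·-0.42420/0.22099] = -17.691 m/s.
|v| = 17.691 m/s.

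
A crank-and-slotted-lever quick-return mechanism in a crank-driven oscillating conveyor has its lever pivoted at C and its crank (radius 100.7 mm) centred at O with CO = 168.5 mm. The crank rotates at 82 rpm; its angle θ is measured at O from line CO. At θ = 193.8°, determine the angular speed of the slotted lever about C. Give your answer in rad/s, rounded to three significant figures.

ω = 8.587 rad/s (from 82 rpm).
Crank pin A relative to C: A = (d + r cosθ, r sinθ); lever angle φ = atan2(r sinθ, d + r cosθ).
Differentiating tanφ: φ̇ = rω(d cosθ + r)/(d² + r² + 2dr cosθ).
d² + r² + 2dr cosθ = |CA|² = 0.00557642 m²;  d cosθ + r = -0.062936 m.
|ω_lever| = |0.1007·8.587·-0.062936| / 0.00557642 = 9.7592 rad/s.

9.76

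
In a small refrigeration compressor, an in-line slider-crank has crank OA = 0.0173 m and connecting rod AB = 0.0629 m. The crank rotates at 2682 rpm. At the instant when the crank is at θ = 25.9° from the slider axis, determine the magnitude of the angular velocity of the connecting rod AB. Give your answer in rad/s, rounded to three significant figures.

70.0

ω = 280.9 rad/s (converted from 2682 rpm).
The rod makes angle φ with the slider axis where L sinφ = r sinθ; differentiating, L cosφ·φ̇ = r ω cosθ.
L cosφ = √(L² − r² sin²θ) = 0.062444 m.
|ω_rod| = r ω |cosθ| / √(L² − r² sin²θ) = 0.0173·280.9·0.89956/0.062444 = 69.995 rad/s.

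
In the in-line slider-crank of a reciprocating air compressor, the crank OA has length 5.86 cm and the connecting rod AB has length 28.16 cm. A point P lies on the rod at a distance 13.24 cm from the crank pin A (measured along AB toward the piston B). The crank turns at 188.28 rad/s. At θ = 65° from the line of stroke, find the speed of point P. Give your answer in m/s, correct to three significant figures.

ω = 188.3 rad/s.  Crank-pin speed |V_A| = rω = 11.033 m/s, perpendicular to OA.
Rod angle: sinφ = −(r/L) sinθ ⇒ φ = -10.871°; ω_rod = −rω cosθ/√(L²−r²sin²θ) = -16.861 rad/s.
V_P = V_A + ω_rod × AP, with AP = 0.1324 m along the rod.
Components: V_Px = −rω sinθ − a·ω_rod·sinφ = -10.421 m/s;  V_Py = rω cosθ + a·ω_rod·cosφ = +2.4705 m/s.
|V_P| = √(V_Px² + V_Py²) = 10.709 m/s.

10.7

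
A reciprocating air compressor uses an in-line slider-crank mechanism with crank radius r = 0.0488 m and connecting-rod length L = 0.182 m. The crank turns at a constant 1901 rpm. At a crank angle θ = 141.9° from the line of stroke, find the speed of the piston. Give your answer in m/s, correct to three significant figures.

ω = 2π·1901/60 = 199.1 rad/s
For an in-line slider-crank, x = r cosθ + √(L² − r² sin²θ), so v = −rω sinθ·[1 + r cosθ/√(L² − r² sin²θ)].
With r = 0.0488 m, L = 0.182 m, θ = 141.9°: √(L² − r² sin²θ) = 0.17949 m.
v = −0.0488·199.1·0.61704·[1 + 0.0488·-0.78694/0.17949] = -4.7118 m/s.
|v| = 4.7118 m/s.

4.71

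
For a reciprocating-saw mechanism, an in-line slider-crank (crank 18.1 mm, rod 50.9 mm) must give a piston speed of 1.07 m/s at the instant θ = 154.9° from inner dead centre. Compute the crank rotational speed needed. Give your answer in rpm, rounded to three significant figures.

1970

For an in-line slider-crank, |v_piston| = rω|sinθ|·[1 + r cosθ/√(L² − r² sin²θ)].
With r = 0.0181 m, L = 0.0509 m, θ = 154.9°: the bracketed kinematic factor |dx/dθ| = 0.0051769 m.
ω = v/|dx/dθ| = 1.07/0.0051769 = 206.69 rad/s.
N = 60ω/(2π) = 1973.7 rpm.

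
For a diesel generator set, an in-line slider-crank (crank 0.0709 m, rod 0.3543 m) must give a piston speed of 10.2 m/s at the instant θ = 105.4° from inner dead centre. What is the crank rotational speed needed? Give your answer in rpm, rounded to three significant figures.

1510

For an in-line slider-crank, |v_piston| = rω|sinθ|·[1 + r cosθ/√(L² − r² sin²θ)].
With r = 0.0709 m, L = 0.3543 m, θ = 105.4°: the bracketed kinematic factor |dx/dθ| = 0.064652 m.
ω = v/|dx/dθ| = 10.2/0.064652 = 157.77 rad/s.
N = 60ω/(2π) = 1506.6 rpm.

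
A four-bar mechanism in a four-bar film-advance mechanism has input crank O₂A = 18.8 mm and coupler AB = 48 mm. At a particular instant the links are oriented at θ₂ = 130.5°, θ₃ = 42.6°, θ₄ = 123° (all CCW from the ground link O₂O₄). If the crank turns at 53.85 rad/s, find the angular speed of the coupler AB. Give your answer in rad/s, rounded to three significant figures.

ω₂ = 53.85 rad/s
Differentiating the loop-closure r₂e^{iθ₂}+r₃e^{iθ₃}=r₁+r₄e^{iθ₄} gives r₂ω₂e^{iθ₂}+r₃ω₃e^{iθ₃}=r₄ω₄e^{iθ₄}.
Eliminating the other unknown: ω₃ = r₂ω₂ sin(θ₄−θ₂) / [r₃ sin(θ₃−θ₄)].
Numerator sine = -0.13053; denominator sine = -0.98600.
Result = 0.0188·53.85·(-0.13053) / (0.048·(-0.98600)) = +2.7921 rad/s; magnitude 2.7921 rad/s.

2.79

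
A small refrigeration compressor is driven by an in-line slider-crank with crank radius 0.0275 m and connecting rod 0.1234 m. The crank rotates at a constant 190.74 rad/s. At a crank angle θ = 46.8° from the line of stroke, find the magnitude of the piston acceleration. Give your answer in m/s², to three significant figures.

ω = 190.7 rad/s
x(θ) = r cosθ + √(L² − r² sin²θ); with ω constant, a = ω²·d²x/dθ².
d²x/dθ² = −r cosθ − r²(cos2θ)/√u − r⁴ sin²2θ/(4u^{3/2}),  u = L² − r² sin²θ = 0.0148257 m².
Substituting r = 0.0275 m, L = 0.1234 m, θ = 46.8°: d²x/dθ² = -0.018514 m.
a = ω²·d²x/dθ² = (190.7)²·(-0.018514) = -673.57 m/s²;  |a| = 673.57 m/s².

674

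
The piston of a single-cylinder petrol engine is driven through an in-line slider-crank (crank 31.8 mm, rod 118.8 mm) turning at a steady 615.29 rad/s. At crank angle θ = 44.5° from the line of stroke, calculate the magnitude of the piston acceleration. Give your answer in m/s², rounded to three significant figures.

8700

ω = 615.3 rad/s
x(θ) = r cosθ + √(L² − r² sin²θ); with ω constant, a = ω²·d²x/dθ².
d²x/dθ² = −r cosθ − r²(cos2θ)/√u − r⁴ sin²2θ/(4u^{3/2}),  u = L² − r² sin²θ = 0.0136166 m².
Substituting r = 0.0318 m, L = 0.1188 m, θ = 44.5°: d²x/dθ² = -0.022993 m.
a = ω²·d²x/dθ² = (615.3)²·(-0.022993) = -8704.9 m/s²;  |a| = 8704.9 m/s².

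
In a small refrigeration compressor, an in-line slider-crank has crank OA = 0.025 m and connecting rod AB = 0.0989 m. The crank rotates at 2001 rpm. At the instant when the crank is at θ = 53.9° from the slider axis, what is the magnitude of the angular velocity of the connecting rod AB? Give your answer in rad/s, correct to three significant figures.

31.9

ω = 209.5 rad/s (converted from 2001 rpm).
The rod makes angle φ with the slider axis where L sinφ = r sinθ; differentiating, L cosφ·φ̇ = r ω cosθ.
L cosφ = √(L² − r² sin²θ) = 0.096815 m.
|ω_rod| = r ω |cosθ| / √(L² − r² sin²θ) = 0.025·209.5·0.58920/0.096815 = 31.881 rad/s.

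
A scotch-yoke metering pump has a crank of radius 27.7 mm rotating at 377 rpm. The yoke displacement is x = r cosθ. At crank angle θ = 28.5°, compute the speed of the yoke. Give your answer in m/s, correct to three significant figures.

ω = 39.48 rad/s (from 377 rpm).
x = r cosθ ⇒ ẋ = −rω sinθ.
|v| = rω|sinθ| = 0.0277·39.48·|sin 28.5°| = 0.52181 m/s.

0.522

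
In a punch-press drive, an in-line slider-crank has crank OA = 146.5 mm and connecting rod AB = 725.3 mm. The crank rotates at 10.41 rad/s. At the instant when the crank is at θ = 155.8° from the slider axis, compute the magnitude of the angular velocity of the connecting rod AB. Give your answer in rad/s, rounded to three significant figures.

1.92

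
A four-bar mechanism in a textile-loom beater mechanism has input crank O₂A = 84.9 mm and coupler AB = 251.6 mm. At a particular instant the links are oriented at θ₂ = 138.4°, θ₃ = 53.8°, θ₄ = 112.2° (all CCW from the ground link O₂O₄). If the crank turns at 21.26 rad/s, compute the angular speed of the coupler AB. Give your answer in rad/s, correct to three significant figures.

3.72

ω₂ = 21.26 rad/s
Differentiating the loop-closure r₂e^{iθ₂}+r₃e^{iθ₃}=r₁+r₄e^{iθ₄} gives r₂ω₂e^{iθ₂}+r₃ω₃e^{iθ₃}=r₄ω₄e^{iθ₄}.
Eliminating the other unknown: ω₃ = r₂ω₂ sin(θ₄−θ₂) / [r₃ sin(θ₃−θ₄)].
Numerator sine = -0.44151; denominator sine = -0.85173.
Result = 0.0849·21.26·(-0.44151) / (0.2516·(-0.85173)) = +3.7187 rad/s; magnitude 3.7187 rad/s.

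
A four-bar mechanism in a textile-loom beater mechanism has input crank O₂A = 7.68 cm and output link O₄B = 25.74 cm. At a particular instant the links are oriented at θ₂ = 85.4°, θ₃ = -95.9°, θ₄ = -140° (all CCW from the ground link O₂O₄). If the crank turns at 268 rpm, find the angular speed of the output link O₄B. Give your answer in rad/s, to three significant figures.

0.273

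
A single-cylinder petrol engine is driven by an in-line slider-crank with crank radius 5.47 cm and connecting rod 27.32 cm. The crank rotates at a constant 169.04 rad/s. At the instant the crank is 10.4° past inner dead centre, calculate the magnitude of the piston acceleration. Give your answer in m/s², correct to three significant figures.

1830

ω = 169 rad/s
x(θ) = r cosθ + √(L² − r² sin²θ); with ω constant, a = ω²·d²x/dθ².
d²x/dθ² = −r cosθ − r²(cos2θ)/√u − r⁴ sin²2θ/(4u^{3/2}),  u = L² − r² sin²θ = 0.0745407 m².
Substituting r = 0.0547 m, L = 0.2732 m, θ = 10.4°: d²x/dθ² = -0.06406 m.
a = ω²·d²x/dθ² = (169)²·(-0.06406) = -1830.5 m/s²;  |a| = 1830.5 m/s².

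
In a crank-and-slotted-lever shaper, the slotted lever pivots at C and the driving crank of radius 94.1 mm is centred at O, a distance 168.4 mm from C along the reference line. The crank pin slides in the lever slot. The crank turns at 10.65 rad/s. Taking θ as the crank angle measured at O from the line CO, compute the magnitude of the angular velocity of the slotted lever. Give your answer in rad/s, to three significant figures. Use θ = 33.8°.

3.69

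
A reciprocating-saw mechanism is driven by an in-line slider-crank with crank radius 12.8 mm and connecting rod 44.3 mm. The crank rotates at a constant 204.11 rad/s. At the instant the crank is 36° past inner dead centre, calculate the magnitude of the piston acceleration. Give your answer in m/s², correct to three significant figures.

483

ω = 204.1 rad/s
x(θ) = r cosθ + √(L² − r² sin²θ); with ω constant, a = ω²·d²x/dθ².
d²x/dθ² = −r cosθ − r²(cos2θ)/√u − r⁴ sin²2θ/(4u^{3/2}),  u = L² − r² sin²θ = 0.00190588 m².
Substituting r = 0.0128 m, L = 0.0443 m, θ = 36°: d²x/dθ² = -0.011588 m.
a = ω²·d²x/dθ² = (204.1)²·(-0.011588) = -482.77 m/s²;  |a| = 482.77 m/s².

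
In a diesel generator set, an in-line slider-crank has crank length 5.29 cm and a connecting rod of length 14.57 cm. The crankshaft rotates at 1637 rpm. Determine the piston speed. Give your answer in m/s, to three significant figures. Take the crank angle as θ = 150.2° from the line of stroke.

3.06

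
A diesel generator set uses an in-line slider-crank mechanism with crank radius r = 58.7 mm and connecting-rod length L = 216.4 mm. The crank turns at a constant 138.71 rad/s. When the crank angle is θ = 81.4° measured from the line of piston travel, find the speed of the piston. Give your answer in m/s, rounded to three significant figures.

ω = 138.7 rad/s
For an in-line slider-crank, x = r cosθ + √(L² − r² sin²θ), so v = −rω sinθ·[1 + r cosθ/√(L² − r² sin²θ)].
With r = 0.0587 m, L = 0.2164 m, θ = 81.4°: √(L² − r² sin²θ) = 0.20847 m.
v = −0.0587·138.7·0.98876·[1 + 0.0587·0.14954/0.20847] = -8.3897 m/s.
|v| = 8.3897 m/s.

8.39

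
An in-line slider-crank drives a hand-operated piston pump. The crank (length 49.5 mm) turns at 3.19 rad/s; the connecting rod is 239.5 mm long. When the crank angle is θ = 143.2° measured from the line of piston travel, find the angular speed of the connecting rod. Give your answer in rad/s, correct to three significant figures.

0.532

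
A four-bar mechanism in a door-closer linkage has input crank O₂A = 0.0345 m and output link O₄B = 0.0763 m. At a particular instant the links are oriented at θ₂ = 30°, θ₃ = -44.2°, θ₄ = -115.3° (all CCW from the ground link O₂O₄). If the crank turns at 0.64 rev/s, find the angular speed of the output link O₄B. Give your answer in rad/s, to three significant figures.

ω₂ = 4.021 rad/s (from 0.64 rev/s).
Differentiating the loop-closure r₂e^{iθ₂}+r₃e^{iθ₃}=r₁+r₄e^{iθ₄} gives r₂ω₂e^{iθ₂}+r₃ω₃e^{iθ₃}=r₄ω₄e^{iθ₄}.
Eliminating the other unknown: ω₄ = r₂ω₂ sin(θ₂−θ₃) / [r₄ sin(θ₄−θ₃)].
Numerator sine = +0.96222; denominator sine = -0.94609.
Result = 0.0345·4.021·(+0.96222) / (0.0763·(-0.94609)) = -1.8493 rad/s; magnitude 1.8493 rad/s.

1.85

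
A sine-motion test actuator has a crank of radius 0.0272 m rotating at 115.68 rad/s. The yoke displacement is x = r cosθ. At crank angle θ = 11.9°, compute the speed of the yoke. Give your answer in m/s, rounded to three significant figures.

ω = 115.7 rad/s
x = r cosθ ⇒ ẋ = −rω sinθ.
|v| = rω|sinθ| = 0.0272·115.7·|sin 11.9°| = 0.64882 m/s.

0.649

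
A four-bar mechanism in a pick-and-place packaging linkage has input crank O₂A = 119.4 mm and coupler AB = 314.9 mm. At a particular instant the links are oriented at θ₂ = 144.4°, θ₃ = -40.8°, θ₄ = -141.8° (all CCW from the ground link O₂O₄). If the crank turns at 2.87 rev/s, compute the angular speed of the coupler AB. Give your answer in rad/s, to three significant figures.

ω₂ = 18.03 rad/s (from 2.87 rev/s).
Differentiating the loop-closure r₂e^{iθ₂}+r₃e^{iθ₃}=r₁+r₄e^{iθ₄} gives r₂ω₂e^{iθ₂}+r₃ω₃e^{iθ₃}=r₄ω₄e^{iθ₄}.
Eliminating the other unknown: ω₃ = r₂ω₂ sin(θ₄−θ₂) / [r₃ sin(θ₃−θ₄)].
Numerator sine = +0.96029; denominator sine = +0.98163.
Result = 0.1194·18.03·(+0.96029) / (0.3149·(+0.98163)) = +6.6888 rad/s; magnitude 6.6888 rad/s.

6.69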